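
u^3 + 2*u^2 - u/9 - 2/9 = (u - 1/3)*(u + 1/3)*(u + 2)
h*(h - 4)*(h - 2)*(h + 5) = h^4 - h^3 - 22*h^2 + 40*h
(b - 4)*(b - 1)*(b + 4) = b^3 - b^2 - 16*b + 16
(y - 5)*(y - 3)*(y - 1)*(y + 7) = y^4 - 2*y^3 - 40*y^2 + 146*y - 105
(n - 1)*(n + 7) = n^2 + 6*n - 7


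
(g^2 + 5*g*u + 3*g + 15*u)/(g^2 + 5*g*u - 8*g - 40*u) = (g + 3)/(g - 8)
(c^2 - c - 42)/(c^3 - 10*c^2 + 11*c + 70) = (c + 6)/(c^2 - 3*c - 10)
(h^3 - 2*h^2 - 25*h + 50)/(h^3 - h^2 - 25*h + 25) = (h - 2)/(h - 1)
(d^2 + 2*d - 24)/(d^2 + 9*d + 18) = (d - 4)/(d + 3)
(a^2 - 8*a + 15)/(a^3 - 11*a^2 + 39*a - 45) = 1/(a - 3)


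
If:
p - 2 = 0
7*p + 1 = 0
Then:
No Solution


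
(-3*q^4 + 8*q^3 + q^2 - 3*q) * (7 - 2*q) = 6*q^5 - 37*q^4 + 54*q^3 + 13*q^2 - 21*q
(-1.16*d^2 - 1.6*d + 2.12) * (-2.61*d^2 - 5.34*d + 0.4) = 3.0276*d^4 + 10.3704*d^3 + 2.5468*d^2 - 11.9608*d + 0.848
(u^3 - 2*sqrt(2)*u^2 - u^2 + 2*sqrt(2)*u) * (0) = 0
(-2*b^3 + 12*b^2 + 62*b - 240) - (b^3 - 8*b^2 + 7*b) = -3*b^3 + 20*b^2 + 55*b - 240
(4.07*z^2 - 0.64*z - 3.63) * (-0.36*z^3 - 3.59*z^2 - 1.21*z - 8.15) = -1.4652*z^5 - 14.3809*z^4 - 1.3203*z^3 - 19.3644*z^2 + 9.6083*z + 29.5845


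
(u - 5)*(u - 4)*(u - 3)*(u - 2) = u^4 - 14*u^3 + 71*u^2 - 154*u + 120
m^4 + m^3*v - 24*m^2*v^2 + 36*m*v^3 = m*(m - 3*v)*(m - 2*v)*(m + 6*v)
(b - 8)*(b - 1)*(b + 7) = b^3 - 2*b^2 - 55*b + 56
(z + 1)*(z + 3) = z^2 + 4*z + 3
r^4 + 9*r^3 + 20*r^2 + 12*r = r*(r + 1)*(r + 2)*(r + 6)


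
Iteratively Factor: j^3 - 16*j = (j + 4)*(j^2 - 4*j) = j*(j + 4)*(j - 4)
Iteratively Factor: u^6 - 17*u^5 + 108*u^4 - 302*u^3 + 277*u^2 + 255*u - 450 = (u - 2)*(u^5 - 15*u^4 + 78*u^3 - 146*u^2 - 15*u + 225) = (u - 3)*(u - 2)*(u^4 - 12*u^3 + 42*u^2 - 20*u - 75) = (u - 5)*(u - 3)*(u - 2)*(u^3 - 7*u^2 + 7*u + 15) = (u - 5)*(u - 3)*(u - 2)*(u + 1)*(u^2 - 8*u + 15) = (u - 5)*(u - 3)^2*(u - 2)*(u + 1)*(u - 5)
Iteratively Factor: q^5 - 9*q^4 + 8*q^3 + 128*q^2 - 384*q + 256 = (q - 4)*(q^4 - 5*q^3 - 12*q^2 + 80*q - 64) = (q - 4)^2*(q^3 - q^2 - 16*q + 16) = (q - 4)^3*(q^2 + 3*q - 4) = (q - 4)^3*(q - 1)*(q + 4)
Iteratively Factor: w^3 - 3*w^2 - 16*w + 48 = (w - 4)*(w^2 + w - 12) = (w - 4)*(w - 3)*(w + 4)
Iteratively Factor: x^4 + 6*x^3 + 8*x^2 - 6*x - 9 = (x + 3)*(x^3 + 3*x^2 - x - 3) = (x + 1)*(x + 3)*(x^2 + 2*x - 3) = (x + 1)*(x + 3)^2*(x - 1)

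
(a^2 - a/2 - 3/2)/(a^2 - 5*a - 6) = (a - 3/2)/(a - 6)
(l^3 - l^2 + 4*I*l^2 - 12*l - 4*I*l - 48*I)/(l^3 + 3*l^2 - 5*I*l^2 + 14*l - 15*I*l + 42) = (l^2 + 4*l*(-1 + I) - 16*I)/(l^2 - 5*I*l + 14)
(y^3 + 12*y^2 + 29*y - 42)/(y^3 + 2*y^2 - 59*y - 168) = (y^2 + 5*y - 6)/(y^2 - 5*y - 24)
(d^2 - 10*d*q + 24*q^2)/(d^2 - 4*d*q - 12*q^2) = (d - 4*q)/(d + 2*q)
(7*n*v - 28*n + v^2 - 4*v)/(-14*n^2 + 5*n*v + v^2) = (v - 4)/(-2*n + v)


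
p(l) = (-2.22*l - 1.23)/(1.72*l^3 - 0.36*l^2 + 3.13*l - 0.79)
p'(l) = (-2.22*l - 1.23)*(-5.16*l^2 + 0.72*l - 3.13)/(1.72*l^3 - 0.36*l^2 + 3.13*l - 0.79)^2 - 2.22/(1.72*l^3 - 0.36*l^2 + 3.13*l - 0.79)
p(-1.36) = -0.18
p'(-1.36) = -0.02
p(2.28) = -0.25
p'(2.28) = 0.20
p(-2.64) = -0.11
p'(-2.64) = -0.05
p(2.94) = -0.16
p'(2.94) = 0.10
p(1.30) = -0.64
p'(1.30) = 0.74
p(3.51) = -0.11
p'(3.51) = 0.06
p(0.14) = 4.35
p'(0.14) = 44.73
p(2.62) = -0.20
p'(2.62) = 0.14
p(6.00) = -0.04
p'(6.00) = 0.01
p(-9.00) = -0.01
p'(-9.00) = -0.00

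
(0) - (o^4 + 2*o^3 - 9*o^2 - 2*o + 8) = -o^4 - 2*o^3 + 9*o^2 + 2*o - 8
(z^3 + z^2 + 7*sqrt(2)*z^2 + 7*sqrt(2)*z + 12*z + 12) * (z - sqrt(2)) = z^4 + z^3 + 6*sqrt(2)*z^3 - 2*z^2 + 6*sqrt(2)*z^2 - 12*sqrt(2)*z - 2*z - 12*sqrt(2)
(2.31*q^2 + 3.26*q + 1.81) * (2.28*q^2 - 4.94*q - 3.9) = 5.2668*q^4 - 3.9786*q^3 - 20.9866*q^2 - 21.6554*q - 7.059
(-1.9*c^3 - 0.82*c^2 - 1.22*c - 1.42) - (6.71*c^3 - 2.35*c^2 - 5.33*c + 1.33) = -8.61*c^3 + 1.53*c^2 + 4.11*c - 2.75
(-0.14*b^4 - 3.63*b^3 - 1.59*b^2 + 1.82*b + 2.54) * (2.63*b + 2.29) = -0.3682*b^5 - 9.8675*b^4 - 12.4944*b^3 + 1.1455*b^2 + 10.848*b + 5.8166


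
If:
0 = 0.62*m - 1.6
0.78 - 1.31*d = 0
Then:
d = 0.60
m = 2.58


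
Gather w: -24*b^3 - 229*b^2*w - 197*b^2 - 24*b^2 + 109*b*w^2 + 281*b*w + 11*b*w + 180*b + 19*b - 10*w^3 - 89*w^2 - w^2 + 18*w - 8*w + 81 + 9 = -24*b^3 - 221*b^2 + 199*b - 10*w^3 + w^2*(109*b - 90) + w*(-229*b^2 + 292*b + 10) + 90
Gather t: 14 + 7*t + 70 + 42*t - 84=49*t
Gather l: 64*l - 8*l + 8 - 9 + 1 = 56*l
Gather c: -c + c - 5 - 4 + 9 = 0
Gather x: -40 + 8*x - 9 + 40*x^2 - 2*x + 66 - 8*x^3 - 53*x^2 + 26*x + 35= -8*x^3 - 13*x^2 + 32*x + 52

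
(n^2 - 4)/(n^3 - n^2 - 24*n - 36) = (n - 2)/(n^2 - 3*n - 18)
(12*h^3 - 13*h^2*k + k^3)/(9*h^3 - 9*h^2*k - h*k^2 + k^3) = (4*h + k)/(3*h + k)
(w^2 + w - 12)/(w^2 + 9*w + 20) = (w - 3)/(w + 5)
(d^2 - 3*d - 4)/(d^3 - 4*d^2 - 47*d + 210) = (d^2 - 3*d - 4)/(d^3 - 4*d^2 - 47*d + 210)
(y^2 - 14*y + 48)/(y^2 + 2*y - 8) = (y^2 - 14*y + 48)/(y^2 + 2*y - 8)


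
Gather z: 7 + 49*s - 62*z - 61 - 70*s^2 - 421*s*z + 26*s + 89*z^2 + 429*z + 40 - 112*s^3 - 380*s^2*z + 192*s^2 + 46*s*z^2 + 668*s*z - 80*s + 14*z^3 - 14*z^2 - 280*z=-112*s^3 + 122*s^2 - 5*s + 14*z^3 + z^2*(46*s + 75) + z*(-380*s^2 + 247*s + 87) - 14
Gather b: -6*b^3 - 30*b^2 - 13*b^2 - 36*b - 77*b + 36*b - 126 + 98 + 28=-6*b^3 - 43*b^2 - 77*b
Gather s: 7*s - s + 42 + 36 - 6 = 6*s + 72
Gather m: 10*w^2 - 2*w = 10*w^2 - 2*w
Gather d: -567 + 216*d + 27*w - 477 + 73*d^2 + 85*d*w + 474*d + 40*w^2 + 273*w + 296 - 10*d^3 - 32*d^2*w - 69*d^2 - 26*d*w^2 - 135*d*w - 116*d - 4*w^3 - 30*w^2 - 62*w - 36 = -10*d^3 + d^2*(4 - 32*w) + d*(-26*w^2 - 50*w + 574) - 4*w^3 + 10*w^2 + 238*w - 784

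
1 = 1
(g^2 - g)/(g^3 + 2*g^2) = (g - 1)/(g*(g + 2))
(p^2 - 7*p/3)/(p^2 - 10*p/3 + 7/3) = p/(p - 1)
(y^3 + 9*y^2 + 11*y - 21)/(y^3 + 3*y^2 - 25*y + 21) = (y + 3)/(y - 3)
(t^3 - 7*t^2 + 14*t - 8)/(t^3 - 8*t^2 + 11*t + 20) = (t^2 - 3*t + 2)/(t^2 - 4*t - 5)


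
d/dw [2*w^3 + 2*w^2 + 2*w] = 6*w^2 + 4*w + 2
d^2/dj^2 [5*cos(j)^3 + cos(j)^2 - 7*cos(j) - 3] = 13*cos(j)/4 - 2*cos(2*j) - 45*cos(3*j)/4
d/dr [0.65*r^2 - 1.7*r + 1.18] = 1.3*r - 1.7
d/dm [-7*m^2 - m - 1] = -14*m - 1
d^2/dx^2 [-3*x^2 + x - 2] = -6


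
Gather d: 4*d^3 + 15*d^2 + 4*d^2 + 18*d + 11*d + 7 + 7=4*d^3 + 19*d^2 + 29*d + 14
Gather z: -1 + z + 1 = z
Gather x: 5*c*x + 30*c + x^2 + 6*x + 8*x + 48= 30*c + x^2 + x*(5*c + 14) + 48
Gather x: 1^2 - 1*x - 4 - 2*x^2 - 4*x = -2*x^2 - 5*x - 3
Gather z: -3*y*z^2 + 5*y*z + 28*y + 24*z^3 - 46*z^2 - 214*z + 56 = 28*y + 24*z^3 + z^2*(-3*y - 46) + z*(5*y - 214) + 56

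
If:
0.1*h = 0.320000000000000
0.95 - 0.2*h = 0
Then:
No Solution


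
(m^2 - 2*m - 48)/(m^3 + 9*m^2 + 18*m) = (m - 8)/(m*(m + 3))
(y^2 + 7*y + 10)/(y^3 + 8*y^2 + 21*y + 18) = (y + 5)/(y^2 + 6*y + 9)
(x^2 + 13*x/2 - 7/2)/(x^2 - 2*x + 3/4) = 2*(x + 7)/(2*x - 3)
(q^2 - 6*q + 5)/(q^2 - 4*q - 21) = (-q^2 + 6*q - 5)/(-q^2 + 4*q + 21)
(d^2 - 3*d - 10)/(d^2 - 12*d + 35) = (d + 2)/(d - 7)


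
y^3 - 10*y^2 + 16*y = y*(y - 8)*(y - 2)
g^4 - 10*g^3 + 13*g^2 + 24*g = g*(g - 8)*(g - 3)*(g + 1)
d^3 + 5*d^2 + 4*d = d*(d + 1)*(d + 4)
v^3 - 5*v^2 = v^2*(v - 5)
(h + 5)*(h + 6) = h^2 + 11*h + 30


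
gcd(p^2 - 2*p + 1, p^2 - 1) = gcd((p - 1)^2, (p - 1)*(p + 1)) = p - 1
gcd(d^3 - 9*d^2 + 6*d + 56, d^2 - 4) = d + 2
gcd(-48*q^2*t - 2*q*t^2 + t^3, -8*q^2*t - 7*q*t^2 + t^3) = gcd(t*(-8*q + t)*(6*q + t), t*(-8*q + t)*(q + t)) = 8*q*t - t^2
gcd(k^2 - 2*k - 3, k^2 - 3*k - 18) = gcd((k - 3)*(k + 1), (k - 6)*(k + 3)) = 1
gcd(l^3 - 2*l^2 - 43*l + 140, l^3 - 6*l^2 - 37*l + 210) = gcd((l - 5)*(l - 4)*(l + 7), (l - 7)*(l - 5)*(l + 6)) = l - 5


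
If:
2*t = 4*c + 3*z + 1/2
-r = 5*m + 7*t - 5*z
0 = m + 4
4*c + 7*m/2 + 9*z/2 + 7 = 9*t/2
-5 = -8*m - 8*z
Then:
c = -593/160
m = -4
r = 447/10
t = -9/40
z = 37/8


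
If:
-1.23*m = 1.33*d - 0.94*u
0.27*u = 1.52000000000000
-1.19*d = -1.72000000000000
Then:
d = 1.45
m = 2.74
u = 5.63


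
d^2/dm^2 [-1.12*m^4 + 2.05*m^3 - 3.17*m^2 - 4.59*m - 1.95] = -13.44*m^2 + 12.3*m - 6.34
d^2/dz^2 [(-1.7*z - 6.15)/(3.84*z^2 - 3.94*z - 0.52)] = ((1.7*z + 6.15)*(7.68*z - 3.94)*(15.36*z - 7.88) + (39.168*z + 33.836)*(-3.84*z^2 + 3.94*z + 0.52))/(-3.84*z^2 + 3.94*z + 0.52)^3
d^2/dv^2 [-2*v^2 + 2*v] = -4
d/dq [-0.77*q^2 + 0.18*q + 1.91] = 0.18 - 1.54*q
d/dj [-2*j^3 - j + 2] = -6*j^2 - 1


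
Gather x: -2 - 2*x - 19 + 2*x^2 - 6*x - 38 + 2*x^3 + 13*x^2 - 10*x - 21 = 2*x^3 + 15*x^2 - 18*x - 80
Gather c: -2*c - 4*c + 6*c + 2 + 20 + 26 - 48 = 0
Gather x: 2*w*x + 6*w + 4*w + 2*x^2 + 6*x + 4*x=10*w + 2*x^2 + x*(2*w + 10)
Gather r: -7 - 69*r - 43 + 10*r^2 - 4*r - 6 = 10*r^2 - 73*r - 56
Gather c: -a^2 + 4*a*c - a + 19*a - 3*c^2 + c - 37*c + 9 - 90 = -a^2 + 18*a - 3*c^2 + c*(4*a - 36) - 81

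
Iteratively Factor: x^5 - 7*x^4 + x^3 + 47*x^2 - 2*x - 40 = (x - 1)*(x^4 - 6*x^3 - 5*x^2 + 42*x + 40) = (x - 5)*(x - 1)*(x^3 - x^2 - 10*x - 8) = (x - 5)*(x - 1)*(x + 1)*(x^2 - 2*x - 8) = (x - 5)*(x - 1)*(x + 1)*(x + 2)*(x - 4)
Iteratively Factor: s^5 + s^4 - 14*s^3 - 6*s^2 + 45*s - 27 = (s - 3)*(s^4 + 4*s^3 - 2*s^2 - 12*s + 9) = (s - 3)*(s + 3)*(s^3 + s^2 - 5*s + 3) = (s - 3)*(s - 1)*(s + 3)*(s^2 + 2*s - 3) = (s - 3)*(s - 1)^2*(s + 3)*(s + 3)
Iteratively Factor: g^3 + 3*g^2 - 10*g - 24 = (g + 2)*(g^2 + g - 12) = (g - 3)*(g + 2)*(g + 4)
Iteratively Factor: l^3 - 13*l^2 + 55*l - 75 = (l - 5)*(l^2 - 8*l + 15) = (l - 5)^2*(l - 3)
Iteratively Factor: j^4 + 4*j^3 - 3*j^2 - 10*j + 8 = (j + 4)*(j^3 - 3*j + 2) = (j - 1)*(j + 4)*(j^2 + j - 2) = (j - 1)*(j + 2)*(j + 4)*(j - 1)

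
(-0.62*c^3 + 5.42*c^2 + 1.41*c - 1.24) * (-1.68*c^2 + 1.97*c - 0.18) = 1.0416*c^5 - 10.327*c^4 + 8.4202*c^3 + 3.8853*c^2 - 2.6966*c + 0.2232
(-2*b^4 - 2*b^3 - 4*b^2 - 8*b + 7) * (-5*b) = 10*b^5 + 10*b^4 + 20*b^3 + 40*b^2 - 35*b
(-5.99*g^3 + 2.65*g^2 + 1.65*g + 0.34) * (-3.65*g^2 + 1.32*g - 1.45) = 21.8635*g^5 - 17.5793*g^4 + 6.161*g^3 - 2.9055*g^2 - 1.9437*g - 0.493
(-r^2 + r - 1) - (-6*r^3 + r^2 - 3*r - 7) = 6*r^3 - 2*r^2 + 4*r + 6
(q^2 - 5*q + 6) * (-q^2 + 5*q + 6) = -q^4 + 10*q^3 - 25*q^2 + 36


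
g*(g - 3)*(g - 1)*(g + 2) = g^4 - 2*g^3 - 5*g^2 + 6*g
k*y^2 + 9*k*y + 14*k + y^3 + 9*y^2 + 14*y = (k + y)*(y + 2)*(y + 7)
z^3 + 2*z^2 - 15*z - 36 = (z - 4)*(z + 3)^2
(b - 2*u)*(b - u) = b^2 - 3*b*u + 2*u^2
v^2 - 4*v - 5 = (v - 5)*(v + 1)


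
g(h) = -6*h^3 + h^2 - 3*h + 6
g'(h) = -18*h^2 + 2*h - 3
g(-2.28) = 89.15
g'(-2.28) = -101.13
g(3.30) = -208.63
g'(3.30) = -192.42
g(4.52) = -541.20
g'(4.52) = -361.71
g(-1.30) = 24.77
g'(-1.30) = -36.02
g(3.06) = -165.73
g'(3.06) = -165.42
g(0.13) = 5.61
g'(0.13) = -3.04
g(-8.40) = 3657.98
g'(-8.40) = -1289.88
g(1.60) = -20.82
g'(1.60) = -45.88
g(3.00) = -156.00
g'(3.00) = -159.00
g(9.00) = -4314.00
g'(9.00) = -1443.00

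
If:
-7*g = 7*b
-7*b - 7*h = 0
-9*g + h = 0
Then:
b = 0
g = 0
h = 0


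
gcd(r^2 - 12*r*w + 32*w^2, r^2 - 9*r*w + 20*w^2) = r - 4*w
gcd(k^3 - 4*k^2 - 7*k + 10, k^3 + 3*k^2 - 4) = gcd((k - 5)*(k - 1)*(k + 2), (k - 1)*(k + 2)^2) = k^2 + k - 2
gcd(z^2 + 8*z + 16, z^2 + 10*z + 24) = z + 4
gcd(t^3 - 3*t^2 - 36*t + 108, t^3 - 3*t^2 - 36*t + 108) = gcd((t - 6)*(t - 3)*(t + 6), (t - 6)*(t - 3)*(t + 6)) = t^3 - 3*t^2 - 36*t + 108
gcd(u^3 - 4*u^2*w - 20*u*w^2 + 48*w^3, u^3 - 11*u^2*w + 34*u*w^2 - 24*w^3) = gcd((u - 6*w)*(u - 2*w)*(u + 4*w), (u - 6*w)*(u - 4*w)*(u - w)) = u - 6*w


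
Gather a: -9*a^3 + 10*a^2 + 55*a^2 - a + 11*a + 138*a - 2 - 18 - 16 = -9*a^3 + 65*a^2 + 148*a - 36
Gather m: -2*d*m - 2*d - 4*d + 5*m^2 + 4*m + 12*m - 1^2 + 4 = -6*d + 5*m^2 + m*(16 - 2*d) + 3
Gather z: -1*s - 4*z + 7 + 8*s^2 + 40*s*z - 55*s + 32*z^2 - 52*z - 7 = 8*s^2 - 56*s + 32*z^2 + z*(40*s - 56)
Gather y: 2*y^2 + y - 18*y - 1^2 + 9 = 2*y^2 - 17*y + 8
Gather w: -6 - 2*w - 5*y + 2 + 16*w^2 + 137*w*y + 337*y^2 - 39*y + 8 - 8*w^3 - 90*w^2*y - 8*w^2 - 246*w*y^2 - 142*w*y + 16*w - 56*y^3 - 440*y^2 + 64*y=-8*w^3 + w^2*(8 - 90*y) + w*(-246*y^2 - 5*y + 14) - 56*y^3 - 103*y^2 + 20*y + 4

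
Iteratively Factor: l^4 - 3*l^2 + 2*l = (l)*(l^3 - 3*l + 2) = l*(l - 1)*(l^2 + l - 2) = l*(l - 1)^2*(l + 2)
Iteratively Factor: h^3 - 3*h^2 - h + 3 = (h - 1)*(h^2 - 2*h - 3) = (h - 1)*(h + 1)*(h - 3)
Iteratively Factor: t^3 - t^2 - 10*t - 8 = (t + 1)*(t^2 - 2*t - 8) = (t - 4)*(t + 1)*(t + 2)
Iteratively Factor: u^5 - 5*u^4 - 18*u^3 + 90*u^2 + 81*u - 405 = (u - 3)*(u^4 - 2*u^3 - 24*u^2 + 18*u + 135) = (u - 3)*(u + 3)*(u^3 - 5*u^2 - 9*u + 45) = (u - 3)^2*(u + 3)*(u^2 - 2*u - 15) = (u - 3)^2*(u + 3)^2*(u - 5)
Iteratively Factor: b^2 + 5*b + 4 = (b + 1)*(b + 4)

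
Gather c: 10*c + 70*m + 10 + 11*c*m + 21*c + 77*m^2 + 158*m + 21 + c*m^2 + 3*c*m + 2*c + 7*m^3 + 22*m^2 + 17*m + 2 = c*(m^2 + 14*m + 33) + 7*m^3 + 99*m^2 + 245*m + 33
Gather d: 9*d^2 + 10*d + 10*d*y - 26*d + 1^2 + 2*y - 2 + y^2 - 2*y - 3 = 9*d^2 + d*(10*y - 16) + y^2 - 4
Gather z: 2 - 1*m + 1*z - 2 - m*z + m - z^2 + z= -z^2 + z*(2 - m)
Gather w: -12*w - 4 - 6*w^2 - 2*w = -6*w^2 - 14*w - 4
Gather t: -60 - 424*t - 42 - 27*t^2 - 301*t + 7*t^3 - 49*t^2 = 7*t^3 - 76*t^2 - 725*t - 102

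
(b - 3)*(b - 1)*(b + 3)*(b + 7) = b^4 + 6*b^3 - 16*b^2 - 54*b + 63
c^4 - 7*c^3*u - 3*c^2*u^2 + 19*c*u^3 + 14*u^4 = (c - 7*u)*(c - 2*u)*(c + u)^2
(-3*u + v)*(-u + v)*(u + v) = 3*u^3 - u^2*v - 3*u*v^2 + v^3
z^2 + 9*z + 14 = (z + 2)*(z + 7)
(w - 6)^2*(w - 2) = w^3 - 14*w^2 + 60*w - 72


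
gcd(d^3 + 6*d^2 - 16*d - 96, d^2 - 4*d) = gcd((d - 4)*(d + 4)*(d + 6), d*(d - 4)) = d - 4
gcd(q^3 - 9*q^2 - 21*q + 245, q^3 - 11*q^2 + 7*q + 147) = q^2 - 14*q + 49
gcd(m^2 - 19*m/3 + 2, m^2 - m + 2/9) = m - 1/3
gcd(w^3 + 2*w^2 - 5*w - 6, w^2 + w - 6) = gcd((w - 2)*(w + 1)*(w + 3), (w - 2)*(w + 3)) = w^2 + w - 6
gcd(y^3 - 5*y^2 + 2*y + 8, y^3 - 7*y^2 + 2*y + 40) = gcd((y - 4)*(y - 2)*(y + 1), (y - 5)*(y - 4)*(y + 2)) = y - 4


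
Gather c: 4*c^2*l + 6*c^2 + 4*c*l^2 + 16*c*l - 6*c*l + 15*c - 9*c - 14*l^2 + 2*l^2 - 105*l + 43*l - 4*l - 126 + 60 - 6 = c^2*(4*l + 6) + c*(4*l^2 + 10*l + 6) - 12*l^2 - 66*l - 72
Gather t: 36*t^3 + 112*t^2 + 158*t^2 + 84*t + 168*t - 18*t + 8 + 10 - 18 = 36*t^3 + 270*t^2 + 234*t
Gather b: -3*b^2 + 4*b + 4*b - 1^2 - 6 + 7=-3*b^2 + 8*b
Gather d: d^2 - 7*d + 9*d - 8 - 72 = d^2 + 2*d - 80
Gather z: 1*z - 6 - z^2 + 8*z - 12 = -z^2 + 9*z - 18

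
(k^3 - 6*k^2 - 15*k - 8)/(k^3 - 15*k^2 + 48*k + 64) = (k + 1)/(k - 8)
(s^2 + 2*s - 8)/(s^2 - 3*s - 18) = (-s^2 - 2*s + 8)/(-s^2 + 3*s + 18)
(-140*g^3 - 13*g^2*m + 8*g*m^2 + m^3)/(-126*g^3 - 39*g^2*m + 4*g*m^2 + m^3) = (20*g^2 - g*m - m^2)/(18*g^2 + 3*g*m - m^2)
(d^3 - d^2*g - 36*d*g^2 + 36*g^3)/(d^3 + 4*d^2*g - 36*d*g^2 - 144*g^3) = (d - g)/(d + 4*g)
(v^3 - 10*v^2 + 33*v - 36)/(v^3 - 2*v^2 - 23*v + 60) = (v - 3)/(v + 5)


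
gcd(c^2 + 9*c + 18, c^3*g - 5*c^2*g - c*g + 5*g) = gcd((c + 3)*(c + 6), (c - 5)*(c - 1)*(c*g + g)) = 1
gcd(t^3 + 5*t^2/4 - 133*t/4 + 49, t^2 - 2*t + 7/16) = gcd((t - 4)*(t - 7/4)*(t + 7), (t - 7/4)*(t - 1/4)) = t - 7/4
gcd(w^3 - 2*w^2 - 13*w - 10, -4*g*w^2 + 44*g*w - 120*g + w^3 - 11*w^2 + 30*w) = w - 5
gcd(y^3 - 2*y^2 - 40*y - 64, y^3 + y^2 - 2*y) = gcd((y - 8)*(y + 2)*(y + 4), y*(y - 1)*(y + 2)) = y + 2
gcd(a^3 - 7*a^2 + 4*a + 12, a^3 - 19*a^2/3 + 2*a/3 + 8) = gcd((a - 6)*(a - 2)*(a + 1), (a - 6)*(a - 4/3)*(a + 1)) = a^2 - 5*a - 6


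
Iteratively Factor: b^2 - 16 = (b + 4)*(b - 4)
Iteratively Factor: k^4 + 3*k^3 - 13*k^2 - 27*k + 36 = (k + 4)*(k^3 - k^2 - 9*k + 9) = (k - 3)*(k + 4)*(k^2 + 2*k - 3) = (k - 3)*(k + 3)*(k + 4)*(k - 1)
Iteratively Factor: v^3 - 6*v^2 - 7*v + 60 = (v - 5)*(v^2 - v - 12) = (v - 5)*(v + 3)*(v - 4)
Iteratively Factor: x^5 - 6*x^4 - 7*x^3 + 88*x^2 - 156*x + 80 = (x - 2)*(x^4 - 4*x^3 - 15*x^2 + 58*x - 40) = (x - 5)*(x - 2)*(x^3 + x^2 - 10*x + 8) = (x - 5)*(x - 2)*(x + 4)*(x^2 - 3*x + 2) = (x - 5)*(x - 2)^2*(x + 4)*(x - 1)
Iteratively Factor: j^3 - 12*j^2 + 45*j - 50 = (j - 5)*(j^2 - 7*j + 10) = (j - 5)^2*(j - 2)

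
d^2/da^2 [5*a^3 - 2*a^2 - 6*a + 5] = 30*a - 4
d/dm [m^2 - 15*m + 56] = 2*m - 15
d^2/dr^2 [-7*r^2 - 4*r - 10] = -14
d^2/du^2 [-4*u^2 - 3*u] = -8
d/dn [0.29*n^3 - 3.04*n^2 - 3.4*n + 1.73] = 0.87*n^2 - 6.08*n - 3.4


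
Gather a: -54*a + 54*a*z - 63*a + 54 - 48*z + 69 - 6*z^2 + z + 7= a*(54*z - 117) - 6*z^2 - 47*z + 130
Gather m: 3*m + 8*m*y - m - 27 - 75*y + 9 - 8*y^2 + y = m*(8*y + 2) - 8*y^2 - 74*y - 18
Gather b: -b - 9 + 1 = -b - 8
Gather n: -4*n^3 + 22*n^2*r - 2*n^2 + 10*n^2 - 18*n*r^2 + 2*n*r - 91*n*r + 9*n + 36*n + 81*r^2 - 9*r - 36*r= -4*n^3 + n^2*(22*r + 8) + n*(-18*r^2 - 89*r + 45) + 81*r^2 - 45*r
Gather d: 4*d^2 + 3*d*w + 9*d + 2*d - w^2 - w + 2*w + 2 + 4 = 4*d^2 + d*(3*w + 11) - w^2 + w + 6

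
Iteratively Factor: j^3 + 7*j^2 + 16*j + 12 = (j + 2)*(j^2 + 5*j + 6) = (j + 2)^2*(j + 3)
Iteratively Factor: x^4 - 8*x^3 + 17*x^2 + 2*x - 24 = (x - 2)*(x^3 - 6*x^2 + 5*x + 12) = (x - 4)*(x - 2)*(x^2 - 2*x - 3) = (x - 4)*(x - 2)*(x + 1)*(x - 3)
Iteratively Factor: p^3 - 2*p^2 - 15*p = (p - 5)*(p^2 + 3*p) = p*(p - 5)*(p + 3)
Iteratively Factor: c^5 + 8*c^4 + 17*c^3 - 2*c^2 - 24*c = (c + 3)*(c^4 + 5*c^3 + 2*c^2 - 8*c) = (c - 1)*(c + 3)*(c^3 + 6*c^2 + 8*c) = (c - 1)*(c + 2)*(c + 3)*(c^2 + 4*c) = c*(c - 1)*(c + 2)*(c + 3)*(c + 4)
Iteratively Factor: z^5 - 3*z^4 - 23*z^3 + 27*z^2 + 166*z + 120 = (z + 2)*(z^4 - 5*z^3 - 13*z^2 + 53*z + 60) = (z - 4)*(z + 2)*(z^3 - z^2 - 17*z - 15) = (z - 4)*(z + 1)*(z + 2)*(z^2 - 2*z - 15) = (z - 4)*(z + 1)*(z + 2)*(z + 3)*(z - 5)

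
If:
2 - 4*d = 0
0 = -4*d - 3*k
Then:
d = 1/2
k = -2/3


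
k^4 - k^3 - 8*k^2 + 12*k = k*(k - 2)^2*(k + 3)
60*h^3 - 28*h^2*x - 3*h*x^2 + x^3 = (-6*h + x)*(-2*h + x)*(5*h + x)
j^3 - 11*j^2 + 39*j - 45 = (j - 5)*(j - 3)^2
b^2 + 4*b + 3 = (b + 1)*(b + 3)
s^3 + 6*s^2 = s^2*(s + 6)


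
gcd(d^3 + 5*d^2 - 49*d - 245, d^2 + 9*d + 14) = d + 7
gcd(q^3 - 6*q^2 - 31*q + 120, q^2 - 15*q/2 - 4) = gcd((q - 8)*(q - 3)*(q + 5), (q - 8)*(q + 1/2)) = q - 8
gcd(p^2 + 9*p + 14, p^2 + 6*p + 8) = p + 2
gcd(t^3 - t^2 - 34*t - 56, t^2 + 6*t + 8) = t^2 + 6*t + 8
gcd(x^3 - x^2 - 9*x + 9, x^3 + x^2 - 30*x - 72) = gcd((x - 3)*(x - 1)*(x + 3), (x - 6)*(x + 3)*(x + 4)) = x + 3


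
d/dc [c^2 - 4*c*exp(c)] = -4*c*exp(c) + 2*c - 4*exp(c)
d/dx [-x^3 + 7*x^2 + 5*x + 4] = -3*x^2 + 14*x + 5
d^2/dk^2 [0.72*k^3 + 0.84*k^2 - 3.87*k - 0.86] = 4.32*k + 1.68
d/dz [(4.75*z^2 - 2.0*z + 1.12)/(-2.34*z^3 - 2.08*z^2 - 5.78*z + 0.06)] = (11.115*z^4 - 9.36*z^3 - 23.7526*z^2 + 5.2292*z + 6.3536)/(5.4756*z^6 + 9.7344*z^5 + 31.3768*z^4 + 23.764*z^3 + 33.1588*z^2 - 0.6936*z + 0.0036)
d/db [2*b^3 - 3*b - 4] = 6*b^2 - 3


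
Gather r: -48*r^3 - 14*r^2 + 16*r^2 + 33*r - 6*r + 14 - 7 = -48*r^3 + 2*r^2 + 27*r + 7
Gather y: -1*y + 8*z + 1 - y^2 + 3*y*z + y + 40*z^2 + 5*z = -y^2 + 3*y*z + 40*z^2 + 13*z + 1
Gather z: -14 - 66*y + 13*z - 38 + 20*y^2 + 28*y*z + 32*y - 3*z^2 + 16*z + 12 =20*y^2 - 34*y - 3*z^2 + z*(28*y + 29) - 40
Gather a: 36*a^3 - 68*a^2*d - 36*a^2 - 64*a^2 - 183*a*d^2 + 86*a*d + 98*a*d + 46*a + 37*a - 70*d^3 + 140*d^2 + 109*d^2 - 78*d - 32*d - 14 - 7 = 36*a^3 + a^2*(-68*d - 100) + a*(-183*d^2 + 184*d + 83) - 70*d^3 + 249*d^2 - 110*d - 21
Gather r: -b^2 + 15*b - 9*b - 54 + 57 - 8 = -b^2 + 6*b - 5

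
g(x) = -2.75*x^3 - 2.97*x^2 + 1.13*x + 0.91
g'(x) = -8.25*x^2 - 5.94*x + 1.13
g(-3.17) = 55.08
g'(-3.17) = -62.94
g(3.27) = -123.31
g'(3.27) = -106.51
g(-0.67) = -0.35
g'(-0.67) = 1.41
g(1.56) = -15.00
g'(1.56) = -28.21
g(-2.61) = 26.62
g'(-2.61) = -39.57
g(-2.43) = 20.09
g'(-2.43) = -33.15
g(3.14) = -109.96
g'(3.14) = -98.86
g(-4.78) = 227.99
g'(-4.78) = -158.98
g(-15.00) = 8596.96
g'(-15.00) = -1766.02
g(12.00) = -5165.21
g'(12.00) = -1258.15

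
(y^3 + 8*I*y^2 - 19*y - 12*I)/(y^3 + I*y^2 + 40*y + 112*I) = (y^2 + 4*I*y - 3)/(y^2 - 3*I*y + 28)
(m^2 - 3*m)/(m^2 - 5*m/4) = 4*(m - 3)/(4*m - 5)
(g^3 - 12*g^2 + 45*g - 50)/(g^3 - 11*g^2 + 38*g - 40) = (g - 5)/(g - 4)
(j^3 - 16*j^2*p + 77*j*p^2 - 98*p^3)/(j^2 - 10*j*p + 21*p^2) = (-j^2 + 9*j*p - 14*p^2)/(-j + 3*p)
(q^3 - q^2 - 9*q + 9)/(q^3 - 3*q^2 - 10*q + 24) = (q^2 - 4*q + 3)/(q^2 - 6*q + 8)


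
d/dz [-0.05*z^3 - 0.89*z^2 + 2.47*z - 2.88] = -0.15*z^2 - 1.78*z + 2.47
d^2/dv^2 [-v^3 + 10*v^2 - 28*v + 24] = 20 - 6*v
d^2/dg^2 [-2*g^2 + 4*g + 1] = -4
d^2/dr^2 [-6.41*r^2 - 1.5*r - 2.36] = -12.8200000000000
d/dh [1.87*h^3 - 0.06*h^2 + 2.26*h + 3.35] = 5.61*h^2 - 0.12*h + 2.26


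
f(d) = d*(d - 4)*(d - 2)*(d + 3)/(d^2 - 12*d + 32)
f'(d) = d*(12 - 2*d)*(d - 4)*(d - 2)*(d + 3)/(d^2 - 12*d + 32)^2 + d*(d - 4)*(d - 2)/(d^2 - 12*d + 32) + d*(d - 4)*(d + 3)/(d^2 - 12*d + 32) + d*(d - 2)*(d + 3)/(d^2 - 12*d + 32) + (d - 4)*(d - 2)*(d + 3)/(d^2 - 12*d + 32) = (2*d^3 - 23*d^2 - 16*d + 48)/(d^2 - 16*d + 64)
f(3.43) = -6.90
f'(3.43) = -9.42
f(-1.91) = -0.82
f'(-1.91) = -0.20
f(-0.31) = -0.23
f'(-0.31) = 0.73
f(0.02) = 0.01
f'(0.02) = 0.75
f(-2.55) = -0.49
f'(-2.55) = -0.84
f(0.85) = 0.53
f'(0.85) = 0.37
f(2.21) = -0.42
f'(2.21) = -2.33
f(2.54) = -1.39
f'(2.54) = -3.63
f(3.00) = -3.60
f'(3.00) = -6.12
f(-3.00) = 0.00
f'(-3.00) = -1.36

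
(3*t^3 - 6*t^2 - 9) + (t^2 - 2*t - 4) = 3*t^3 - 5*t^2 - 2*t - 13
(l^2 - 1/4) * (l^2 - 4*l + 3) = l^4 - 4*l^3 + 11*l^2/4 + l - 3/4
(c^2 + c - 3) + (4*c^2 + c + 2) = 5*c^2 + 2*c - 1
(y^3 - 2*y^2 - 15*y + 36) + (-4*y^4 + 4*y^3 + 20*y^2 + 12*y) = -4*y^4 + 5*y^3 + 18*y^2 - 3*y + 36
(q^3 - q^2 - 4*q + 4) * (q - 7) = q^4 - 8*q^3 + 3*q^2 + 32*q - 28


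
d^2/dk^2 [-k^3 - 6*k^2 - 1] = -6*k - 12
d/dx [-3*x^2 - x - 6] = -6*x - 1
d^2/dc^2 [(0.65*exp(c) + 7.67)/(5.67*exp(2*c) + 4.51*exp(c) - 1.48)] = (20.896785*exp(4*c) + 969.706647*exp(3*c) + 621.132057*exp(2*c) + 417.801475*exp(c) + 52.619476)*exp(c)/(182.284263*exp(6*c) + 434.974617*exp(5*c) + 203.243985*exp(4*c) - 135.342845*exp(3*c) - 53.05134*exp(2*c) + 29.636112*exp(c) - 3.241792)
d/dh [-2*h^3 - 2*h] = -6*h^2 - 2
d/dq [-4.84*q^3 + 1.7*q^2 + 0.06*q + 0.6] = -14.52*q^2 + 3.4*q + 0.06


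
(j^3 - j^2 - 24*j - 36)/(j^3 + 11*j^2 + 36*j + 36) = (j - 6)/(j + 6)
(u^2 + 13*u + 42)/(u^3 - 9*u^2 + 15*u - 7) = (u^2 + 13*u + 42)/(u^3 - 9*u^2 + 15*u - 7)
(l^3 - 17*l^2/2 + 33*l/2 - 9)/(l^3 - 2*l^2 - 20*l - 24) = (2*l^2 - 5*l + 3)/(2*(l^2 + 4*l + 4))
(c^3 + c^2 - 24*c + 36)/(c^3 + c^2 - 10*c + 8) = (c^2 + 3*c - 18)/(c^2 + 3*c - 4)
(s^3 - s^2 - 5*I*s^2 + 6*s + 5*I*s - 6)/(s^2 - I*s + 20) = (s^3 - s^2*(1 + 5*I) + s*(6 + 5*I) - 6)/(s^2 - I*s + 20)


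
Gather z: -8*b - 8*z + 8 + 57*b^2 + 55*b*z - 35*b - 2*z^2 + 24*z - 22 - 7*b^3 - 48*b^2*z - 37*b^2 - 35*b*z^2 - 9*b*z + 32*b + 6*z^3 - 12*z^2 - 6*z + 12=-7*b^3 + 20*b^2 - 11*b + 6*z^3 + z^2*(-35*b - 14) + z*(-48*b^2 + 46*b + 10) - 2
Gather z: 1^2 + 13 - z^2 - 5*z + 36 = -z^2 - 5*z + 50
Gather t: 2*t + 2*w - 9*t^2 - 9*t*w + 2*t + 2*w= -9*t^2 + t*(4 - 9*w) + 4*w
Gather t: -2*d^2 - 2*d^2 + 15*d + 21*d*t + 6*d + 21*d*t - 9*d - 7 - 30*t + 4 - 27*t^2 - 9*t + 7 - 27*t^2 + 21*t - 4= -4*d^2 + 12*d - 54*t^2 + t*(42*d - 18)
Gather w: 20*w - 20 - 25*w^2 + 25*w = -25*w^2 + 45*w - 20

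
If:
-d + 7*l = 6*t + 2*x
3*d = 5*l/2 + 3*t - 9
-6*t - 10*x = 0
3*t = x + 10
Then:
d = 172/111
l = 236/111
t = 25/9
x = -5/3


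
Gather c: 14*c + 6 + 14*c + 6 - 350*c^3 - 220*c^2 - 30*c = -350*c^3 - 220*c^2 - 2*c + 12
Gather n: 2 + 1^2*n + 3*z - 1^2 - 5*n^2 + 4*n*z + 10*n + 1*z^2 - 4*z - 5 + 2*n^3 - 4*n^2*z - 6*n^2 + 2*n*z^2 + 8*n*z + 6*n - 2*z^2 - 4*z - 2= 2*n^3 + n^2*(-4*z - 11) + n*(2*z^2 + 12*z + 17) - z^2 - 5*z - 6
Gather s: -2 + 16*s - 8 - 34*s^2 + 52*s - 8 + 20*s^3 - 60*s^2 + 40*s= 20*s^3 - 94*s^2 + 108*s - 18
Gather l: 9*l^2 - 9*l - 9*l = 9*l^2 - 18*l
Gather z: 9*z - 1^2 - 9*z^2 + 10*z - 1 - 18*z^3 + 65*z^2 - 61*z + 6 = -18*z^3 + 56*z^2 - 42*z + 4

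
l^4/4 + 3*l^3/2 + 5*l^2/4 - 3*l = l*(l/4 + 1)*(l - 1)*(l + 3)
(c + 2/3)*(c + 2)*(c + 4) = c^3 + 20*c^2/3 + 12*c + 16/3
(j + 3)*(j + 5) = j^2 + 8*j + 15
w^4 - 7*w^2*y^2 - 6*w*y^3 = w*(w - 3*y)*(w + y)*(w + 2*y)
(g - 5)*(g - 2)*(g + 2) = g^3 - 5*g^2 - 4*g + 20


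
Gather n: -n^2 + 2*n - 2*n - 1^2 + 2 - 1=-n^2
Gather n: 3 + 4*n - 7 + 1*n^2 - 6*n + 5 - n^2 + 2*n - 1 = 0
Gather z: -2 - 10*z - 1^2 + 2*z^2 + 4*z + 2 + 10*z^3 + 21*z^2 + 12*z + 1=10*z^3 + 23*z^2 + 6*z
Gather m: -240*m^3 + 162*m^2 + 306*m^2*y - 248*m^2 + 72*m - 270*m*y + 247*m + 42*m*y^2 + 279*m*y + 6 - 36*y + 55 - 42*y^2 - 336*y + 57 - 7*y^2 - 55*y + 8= -240*m^3 + m^2*(306*y - 86) + m*(42*y^2 + 9*y + 319) - 49*y^2 - 427*y + 126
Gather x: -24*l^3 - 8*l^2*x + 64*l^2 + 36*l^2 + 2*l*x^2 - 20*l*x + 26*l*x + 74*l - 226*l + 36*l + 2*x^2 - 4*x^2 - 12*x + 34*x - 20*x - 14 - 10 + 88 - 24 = -24*l^3 + 100*l^2 - 116*l + x^2*(2*l - 2) + x*(-8*l^2 + 6*l + 2) + 40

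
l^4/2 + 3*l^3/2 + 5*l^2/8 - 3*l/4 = l*(l/2 + 1)*(l - 1/2)*(l + 3/2)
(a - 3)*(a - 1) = a^2 - 4*a + 3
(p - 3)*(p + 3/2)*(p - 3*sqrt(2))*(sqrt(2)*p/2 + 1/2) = sqrt(2)*p^4/2 - 5*p^3/2 - 3*sqrt(2)*p^3/4 - 15*sqrt(2)*p^2/4 + 15*p^2/4 + 9*sqrt(2)*p/4 + 45*p/4 + 27*sqrt(2)/4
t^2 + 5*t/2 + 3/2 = (t + 1)*(t + 3/2)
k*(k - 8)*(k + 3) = k^3 - 5*k^2 - 24*k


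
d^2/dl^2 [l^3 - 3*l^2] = 6*l - 6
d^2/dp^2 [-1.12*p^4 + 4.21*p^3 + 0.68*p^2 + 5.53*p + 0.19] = -13.44*p^2 + 25.26*p + 1.36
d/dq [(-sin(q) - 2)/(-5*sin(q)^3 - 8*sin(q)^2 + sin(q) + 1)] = (-10*sin(q)^3 - 38*sin(q)^2 - 32*sin(q) + 1)*cos(q)/(5*sin(q)^3 + 8*sin(q)^2 - sin(q) - 1)^2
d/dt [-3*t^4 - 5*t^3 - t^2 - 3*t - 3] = -12*t^3 - 15*t^2 - 2*t - 3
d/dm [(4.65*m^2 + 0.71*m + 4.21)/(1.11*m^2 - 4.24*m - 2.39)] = (-20.5041*m^2 - 31.5732*m + 16.1535)/(1.2321*m^4 - 9.4128*m^3 + 12.6718*m^2 + 20.2672*m + 5.7121)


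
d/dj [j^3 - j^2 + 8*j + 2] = 3*j^2 - 2*j + 8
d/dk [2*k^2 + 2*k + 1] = 4*k + 2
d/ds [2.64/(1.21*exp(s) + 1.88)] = -3.1944*exp(s)/(1.21*exp(s) + 1.88)^2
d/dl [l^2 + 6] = 2*l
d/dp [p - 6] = 1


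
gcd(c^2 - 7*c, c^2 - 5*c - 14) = c - 7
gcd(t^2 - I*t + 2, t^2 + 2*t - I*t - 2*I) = 1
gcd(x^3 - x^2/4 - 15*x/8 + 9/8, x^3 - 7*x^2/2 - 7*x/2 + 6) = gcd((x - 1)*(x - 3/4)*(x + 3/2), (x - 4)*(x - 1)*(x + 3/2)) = x^2 + x/2 - 3/2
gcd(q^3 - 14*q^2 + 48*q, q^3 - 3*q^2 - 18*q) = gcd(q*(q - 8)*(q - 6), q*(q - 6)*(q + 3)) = q^2 - 6*q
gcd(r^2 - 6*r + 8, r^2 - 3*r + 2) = r - 2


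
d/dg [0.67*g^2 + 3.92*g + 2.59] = 1.34*g + 3.92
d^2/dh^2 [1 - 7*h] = 0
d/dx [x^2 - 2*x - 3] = 2*x - 2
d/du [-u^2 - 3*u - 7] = -2*u - 3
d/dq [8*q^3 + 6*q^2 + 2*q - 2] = 24*q^2 + 12*q + 2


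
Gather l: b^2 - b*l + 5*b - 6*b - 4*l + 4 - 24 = b^2 - b + l*(-b - 4) - 20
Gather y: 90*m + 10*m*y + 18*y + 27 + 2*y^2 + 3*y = 90*m + 2*y^2 + y*(10*m + 21) + 27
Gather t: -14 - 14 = -28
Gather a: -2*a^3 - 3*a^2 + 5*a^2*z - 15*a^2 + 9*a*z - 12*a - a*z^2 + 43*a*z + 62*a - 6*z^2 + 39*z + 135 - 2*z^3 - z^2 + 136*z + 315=-2*a^3 + a^2*(5*z - 18) + a*(-z^2 + 52*z + 50) - 2*z^3 - 7*z^2 + 175*z + 450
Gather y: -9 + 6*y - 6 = 6*y - 15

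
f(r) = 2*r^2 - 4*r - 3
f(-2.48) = 19.22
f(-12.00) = 333.00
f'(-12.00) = -52.00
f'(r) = 4*r - 4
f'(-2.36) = -13.44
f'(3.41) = 9.64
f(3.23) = 4.95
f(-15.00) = 507.00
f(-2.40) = 18.12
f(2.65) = 0.44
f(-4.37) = 52.67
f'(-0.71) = -6.84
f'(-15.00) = -64.00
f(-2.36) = 17.58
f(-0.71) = 0.85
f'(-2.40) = -13.60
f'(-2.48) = -13.92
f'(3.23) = 8.92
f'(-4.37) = -21.48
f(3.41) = 6.62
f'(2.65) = 6.60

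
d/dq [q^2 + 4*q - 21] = 2*q + 4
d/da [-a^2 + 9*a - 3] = 9 - 2*a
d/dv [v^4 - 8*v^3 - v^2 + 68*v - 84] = 4*v^3 - 24*v^2 - 2*v + 68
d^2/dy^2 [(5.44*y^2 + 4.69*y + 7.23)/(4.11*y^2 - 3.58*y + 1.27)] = (318.534042*y^3 + 562.40829*y^2 - 785.167002*y + 170.043742)/(69.426531*y^6 - 181.421154*y^5 + 222.385113*y^4 - 158.001868*y^3 + 68.717541*y^2 - 17.322546*y + 2.048383)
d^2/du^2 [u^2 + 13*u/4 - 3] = 2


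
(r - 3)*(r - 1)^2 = r^3 - 5*r^2 + 7*r - 3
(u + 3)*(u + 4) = u^2 + 7*u + 12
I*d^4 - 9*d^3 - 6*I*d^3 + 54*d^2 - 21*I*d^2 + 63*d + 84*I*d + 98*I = (d - 7)*(d + 2*I)*(d + 7*I)*(I*d + I)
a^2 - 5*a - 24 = (a - 8)*(a + 3)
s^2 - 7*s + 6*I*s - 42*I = (s - 7)*(s + 6*I)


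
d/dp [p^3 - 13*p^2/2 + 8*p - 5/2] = 3*p^2 - 13*p + 8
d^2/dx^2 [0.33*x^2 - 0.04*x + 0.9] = 0.660000000000000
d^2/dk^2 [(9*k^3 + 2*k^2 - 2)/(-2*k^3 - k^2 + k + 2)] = 2*(10*k^6 - 54*k^5 - 180*k^4 - 53*k^3 - 72*k^2 - 90*k - 2)/(8*k^9 + 12*k^8 - 6*k^7 - 35*k^6 - 21*k^5 + 21*k^4 + 35*k^3 + 6*k^2 - 12*k - 8)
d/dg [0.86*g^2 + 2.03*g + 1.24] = 1.72*g + 2.03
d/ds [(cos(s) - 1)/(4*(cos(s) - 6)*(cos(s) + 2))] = (cos(s)^2 - 2*cos(s) + 16)*sin(s)/(4*(cos(s) - 6)^2*(cos(s) + 2)^2)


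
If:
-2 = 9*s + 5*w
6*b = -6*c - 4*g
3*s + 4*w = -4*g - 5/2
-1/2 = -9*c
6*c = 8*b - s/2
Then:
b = 101/2196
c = 1/18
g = -223/1464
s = 38/549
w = -32/61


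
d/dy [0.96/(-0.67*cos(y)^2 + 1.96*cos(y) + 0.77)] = (1.8816 - 1.2864*cos(y))*sin(y)/(-0.67*cos(y)^2 + 1.96*cos(y) + 0.77)^2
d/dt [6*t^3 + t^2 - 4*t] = 18*t^2 + 2*t - 4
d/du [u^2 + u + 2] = 2*u + 1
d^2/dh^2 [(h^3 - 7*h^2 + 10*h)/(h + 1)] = 2*(h^3 + 3*h^2 + 3*h - 17)/(h^3 + 3*h^2 + 3*h + 1)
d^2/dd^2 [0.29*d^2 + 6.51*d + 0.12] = 0.580000000000000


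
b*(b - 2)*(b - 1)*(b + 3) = b^4 - 7*b^2 + 6*b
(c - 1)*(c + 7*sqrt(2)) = c^2 - c + 7*sqrt(2)*c - 7*sqrt(2)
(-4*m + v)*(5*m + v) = -20*m^2 + m*v + v^2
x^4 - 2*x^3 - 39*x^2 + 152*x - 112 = (x - 4)^2*(x - 1)*(x + 7)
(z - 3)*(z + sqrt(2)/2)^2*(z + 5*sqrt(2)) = z^4 - 3*z^3 + 6*sqrt(2)*z^3 - 18*sqrt(2)*z^2 + 21*z^2/2 - 63*z/2 + 5*sqrt(2)*z/2 - 15*sqrt(2)/2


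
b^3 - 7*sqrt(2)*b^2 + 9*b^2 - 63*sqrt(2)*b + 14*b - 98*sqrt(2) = (b + 2)*(b + 7)*(b - 7*sqrt(2))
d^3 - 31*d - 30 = (d - 6)*(d + 1)*(d + 5)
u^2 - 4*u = u*(u - 4)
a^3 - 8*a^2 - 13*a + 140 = (a - 7)*(a - 5)*(a + 4)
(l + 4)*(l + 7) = l^2 + 11*l + 28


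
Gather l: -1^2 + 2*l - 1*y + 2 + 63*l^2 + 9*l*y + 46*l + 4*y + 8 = 63*l^2 + l*(9*y + 48) + 3*y + 9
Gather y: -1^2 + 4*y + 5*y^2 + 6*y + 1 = 5*y^2 + 10*y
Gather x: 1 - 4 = -3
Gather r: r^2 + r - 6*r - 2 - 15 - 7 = r^2 - 5*r - 24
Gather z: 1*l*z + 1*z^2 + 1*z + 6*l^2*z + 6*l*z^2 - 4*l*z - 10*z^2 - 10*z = z^2*(6*l - 9) + z*(6*l^2 - 3*l - 9)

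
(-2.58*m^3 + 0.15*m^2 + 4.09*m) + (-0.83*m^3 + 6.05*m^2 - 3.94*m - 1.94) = -3.41*m^3 + 6.2*m^2 + 0.15*m - 1.94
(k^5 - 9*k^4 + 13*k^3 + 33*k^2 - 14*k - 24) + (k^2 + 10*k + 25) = k^5 - 9*k^4 + 13*k^3 + 34*k^2 - 4*k + 1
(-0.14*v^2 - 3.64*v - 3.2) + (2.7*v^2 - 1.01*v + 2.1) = 2.56*v^2 - 4.65*v - 1.1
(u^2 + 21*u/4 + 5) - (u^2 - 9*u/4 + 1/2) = 15*u/2 + 9/2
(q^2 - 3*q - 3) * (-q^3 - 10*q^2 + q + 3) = -q^5 - 7*q^4 + 34*q^3 + 30*q^2 - 12*q - 9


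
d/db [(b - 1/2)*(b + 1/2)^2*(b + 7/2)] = 4*b^3 + 12*b^2 + 3*b - 1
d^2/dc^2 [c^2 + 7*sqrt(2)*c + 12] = 2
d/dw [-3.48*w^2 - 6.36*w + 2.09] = -6.96*w - 6.36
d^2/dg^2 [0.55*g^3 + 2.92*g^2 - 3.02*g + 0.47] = 3.3*g + 5.84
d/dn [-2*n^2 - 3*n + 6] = -4*n - 3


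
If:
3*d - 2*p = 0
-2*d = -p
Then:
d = 0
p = 0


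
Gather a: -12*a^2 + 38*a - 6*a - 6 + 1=-12*a^2 + 32*a - 5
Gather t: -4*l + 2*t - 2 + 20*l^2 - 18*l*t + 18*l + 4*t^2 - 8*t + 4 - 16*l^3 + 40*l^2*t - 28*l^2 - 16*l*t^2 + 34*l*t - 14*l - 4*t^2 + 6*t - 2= -16*l^3 - 8*l^2 - 16*l*t^2 + t*(40*l^2 + 16*l)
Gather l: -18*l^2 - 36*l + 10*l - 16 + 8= -18*l^2 - 26*l - 8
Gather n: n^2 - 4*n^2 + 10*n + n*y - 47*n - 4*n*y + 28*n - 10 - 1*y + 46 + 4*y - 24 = -3*n^2 + n*(-3*y - 9) + 3*y + 12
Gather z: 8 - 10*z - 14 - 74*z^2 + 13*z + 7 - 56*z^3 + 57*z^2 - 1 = -56*z^3 - 17*z^2 + 3*z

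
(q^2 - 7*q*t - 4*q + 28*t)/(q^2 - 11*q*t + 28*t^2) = (q - 4)/(q - 4*t)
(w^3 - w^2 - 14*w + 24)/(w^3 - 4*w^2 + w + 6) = (w + 4)/(w + 1)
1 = 1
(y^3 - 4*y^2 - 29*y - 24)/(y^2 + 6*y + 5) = (y^2 - 5*y - 24)/(y + 5)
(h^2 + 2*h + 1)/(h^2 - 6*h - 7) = (h + 1)/(h - 7)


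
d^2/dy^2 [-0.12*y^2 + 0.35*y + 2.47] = -0.240000000000000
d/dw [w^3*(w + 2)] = w^2*(4*w + 6)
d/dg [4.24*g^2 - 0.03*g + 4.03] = 8.48*g - 0.03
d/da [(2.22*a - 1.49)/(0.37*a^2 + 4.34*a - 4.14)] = (-0.8214*a^2 + 1.1026*a - 2.7242)/(0.1369*a^4 + 3.2116*a^3 + 15.772*a^2 - 35.9352*a + 17.1396)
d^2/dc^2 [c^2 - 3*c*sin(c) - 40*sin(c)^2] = 3*c*sin(c) + 160*sin(c)^2 - 6*cos(c) - 78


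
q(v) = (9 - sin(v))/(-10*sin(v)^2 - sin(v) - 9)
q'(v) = (9 - sin(v))*(20*sin(v)*cos(v) + cos(v))/(-10*sin(v)^2 - sin(v) - 9)^2 - cos(v)/(-10*sin(v)^2 - sin(v) - 9) = (-10*sin(v)^2 + 180*sin(v) + 18)*cos(v)/(10*sin(v)^2 + sin(v) + 9)^2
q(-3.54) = -0.79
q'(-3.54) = -0.67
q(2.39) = -0.58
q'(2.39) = -0.48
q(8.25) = -0.44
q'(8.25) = -0.20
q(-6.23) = -0.99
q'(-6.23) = 0.33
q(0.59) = -0.67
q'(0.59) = 0.60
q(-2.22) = -0.67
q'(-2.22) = 0.38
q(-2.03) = -0.61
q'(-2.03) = 0.26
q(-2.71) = -0.91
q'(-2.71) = 0.50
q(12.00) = -0.84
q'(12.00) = -0.53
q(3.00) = -0.95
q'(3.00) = -0.49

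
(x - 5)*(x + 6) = x^2 + x - 30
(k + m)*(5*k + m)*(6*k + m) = 30*k^3 + 41*k^2*m + 12*k*m^2 + m^3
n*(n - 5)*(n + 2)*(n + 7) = n^4 + 4*n^3 - 31*n^2 - 70*n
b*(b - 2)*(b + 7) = b^3 + 5*b^2 - 14*b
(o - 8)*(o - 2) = o^2 - 10*o + 16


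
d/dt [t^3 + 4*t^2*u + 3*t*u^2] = 3*t^2 + 8*t*u + 3*u^2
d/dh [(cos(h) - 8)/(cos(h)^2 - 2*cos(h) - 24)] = (cos(h)^2 - 16*cos(h) + 40)*sin(h)/(sin(h)^2 + 2*cos(h) + 23)^2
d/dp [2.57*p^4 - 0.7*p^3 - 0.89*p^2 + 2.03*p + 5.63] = 10.28*p^3 - 2.1*p^2 - 1.78*p + 2.03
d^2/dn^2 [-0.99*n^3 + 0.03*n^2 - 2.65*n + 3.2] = 0.06 - 5.94*n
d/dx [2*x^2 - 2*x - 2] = 4*x - 2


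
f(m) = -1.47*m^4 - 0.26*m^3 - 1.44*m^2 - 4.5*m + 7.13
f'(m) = -5.88*m^3 - 0.78*m^2 - 2.88*m - 4.5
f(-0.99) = 9.01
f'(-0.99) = 3.29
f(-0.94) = 9.16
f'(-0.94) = 2.40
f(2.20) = -46.94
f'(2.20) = -77.22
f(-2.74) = -68.86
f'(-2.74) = 118.49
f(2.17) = -44.67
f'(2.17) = -74.51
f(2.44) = -68.30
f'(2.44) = -101.59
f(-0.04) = 7.31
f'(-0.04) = -4.39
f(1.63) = -15.53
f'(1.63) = -36.73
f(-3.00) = -104.38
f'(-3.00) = 155.88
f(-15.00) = -73790.62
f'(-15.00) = 19708.20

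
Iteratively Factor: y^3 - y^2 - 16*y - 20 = (y + 2)*(y^2 - 3*y - 10) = (y - 5)*(y + 2)*(y + 2)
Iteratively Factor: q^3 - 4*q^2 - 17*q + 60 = (q - 5)*(q^2 + q - 12) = (q - 5)*(q - 3)*(q + 4)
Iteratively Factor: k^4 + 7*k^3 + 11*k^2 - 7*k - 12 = (k + 3)*(k^3 + 4*k^2 - k - 4) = (k - 1)*(k + 3)*(k^2 + 5*k + 4) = (k - 1)*(k + 1)*(k + 3)*(k + 4)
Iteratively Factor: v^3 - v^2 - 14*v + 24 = (v - 3)*(v^2 + 2*v - 8) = (v - 3)*(v + 4)*(v - 2)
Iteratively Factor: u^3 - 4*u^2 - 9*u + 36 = (u + 3)*(u^2 - 7*u + 12) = (u - 3)*(u + 3)*(u - 4)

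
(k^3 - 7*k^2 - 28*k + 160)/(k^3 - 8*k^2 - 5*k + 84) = (k^2 - 3*k - 40)/(k^2 - 4*k - 21)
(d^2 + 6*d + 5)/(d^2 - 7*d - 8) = (d + 5)/(d - 8)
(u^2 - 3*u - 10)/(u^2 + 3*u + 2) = (u - 5)/(u + 1)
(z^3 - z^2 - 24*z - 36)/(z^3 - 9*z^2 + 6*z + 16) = (z^3 - z^2 - 24*z - 36)/(z^3 - 9*z^2 + 6*z + 16)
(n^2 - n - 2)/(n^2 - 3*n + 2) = (n + 1)/(n - 1)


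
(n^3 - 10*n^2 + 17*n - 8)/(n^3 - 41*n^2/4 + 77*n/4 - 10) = 4*(n - 1)/(4*n - 5)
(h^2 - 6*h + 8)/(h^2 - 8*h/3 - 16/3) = 3*(h - 2)/(3*h + 4)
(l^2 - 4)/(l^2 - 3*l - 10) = (l - 2)/(l - 5)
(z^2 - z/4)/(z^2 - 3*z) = (z - 1/4)/(z - 3)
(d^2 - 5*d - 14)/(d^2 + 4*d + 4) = (d - 7)/(d + 2)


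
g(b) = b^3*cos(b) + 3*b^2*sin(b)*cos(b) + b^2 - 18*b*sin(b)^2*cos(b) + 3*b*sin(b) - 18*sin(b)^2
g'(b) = -b^3*sin(b) - 3*b^2*sin(b)^2 + 3*b^2*cos(b)^2 + 3*b^2*cos(b) + 18*b*sin(b)^3 - 36*b*sin(b)*cos(b)^2 + 6*b*sin(b)*cos(b) + 3*b*cos(b) + 2*b - 18*sin(b)^2*cos(b) - 36*sin(b)*cos(b) + 3*sin(b)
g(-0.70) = -2.61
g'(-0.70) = 4.18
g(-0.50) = -1.78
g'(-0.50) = 4.37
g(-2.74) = 28.07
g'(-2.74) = -58.27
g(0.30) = -1.56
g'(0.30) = -11.11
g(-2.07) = -8.24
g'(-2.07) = -28.19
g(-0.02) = -0.01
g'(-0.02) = 0.54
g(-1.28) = -7.09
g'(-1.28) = 12.65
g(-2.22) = -2.78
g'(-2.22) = -44.35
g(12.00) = 1329.60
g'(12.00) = 1638.78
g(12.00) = 1329.60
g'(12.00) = 1638.78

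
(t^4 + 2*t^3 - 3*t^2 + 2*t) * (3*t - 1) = 3*t^5 + 5*t^4 - 11*t^3 + 9*t^2 - 2*t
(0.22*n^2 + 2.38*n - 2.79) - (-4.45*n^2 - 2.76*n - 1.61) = 4.67*n^2 + 5.14*n - 1.18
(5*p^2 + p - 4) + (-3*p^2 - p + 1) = 2*p^2 - 3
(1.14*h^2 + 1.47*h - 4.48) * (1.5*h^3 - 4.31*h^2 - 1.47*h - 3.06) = 1.71*h^5 - 2.7084*h^4 - 14.7315*h^3 + 13.6595*h^2 + 2.0874*h + 13.7088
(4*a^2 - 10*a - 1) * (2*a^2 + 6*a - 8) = 8*a^4 + 4*a^3 - 94*a^2 + 74*a + 8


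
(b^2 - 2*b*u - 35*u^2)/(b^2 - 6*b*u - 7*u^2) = (b + 5*u)/(b + u)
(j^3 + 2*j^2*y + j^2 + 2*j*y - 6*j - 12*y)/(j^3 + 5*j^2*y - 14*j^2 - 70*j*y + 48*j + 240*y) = (j^3 + 2*j^2*y + j^2 + 2*j*y - 6*j - 12*y)/(j^3 + 5*j^2*y - 14*j^2 - 70*j*y + 48*j + 240*y)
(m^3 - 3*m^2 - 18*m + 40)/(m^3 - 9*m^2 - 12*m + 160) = (m - 2)/(m - 8)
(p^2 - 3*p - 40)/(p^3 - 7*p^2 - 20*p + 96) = (p + 5)/(p^2 + p - 12)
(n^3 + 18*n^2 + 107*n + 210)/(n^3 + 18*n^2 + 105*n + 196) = (n^2 + 11*n + 30)/(n^2 + 11*n + 28)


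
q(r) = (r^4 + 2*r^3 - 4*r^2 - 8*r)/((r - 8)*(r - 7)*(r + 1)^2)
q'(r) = (4*r^3 + 6*r^2 - 8*r - 8)/((r - 8)*(r - 7)*(r + 1)^2) - 2*(r^4 + 2*r^3 - 4*r^2 - 8*r)/((r - 8)*(r - 7)*(r + 1)^3) - (r^4 + 2*r^3 - 4*r^2 - 8*r)/((r - 8)*(r - 7)^2*(r + 1)^2) - (r^4 + 2*r^3 - 4*r^2 - 8*r)/((r - 8)^2*(r - 7)*(r + 1)^2) = (-15*r^5 + 77*r^4 + 240*r^3 + 164*r^2 - 448)/(r^7 - 27*r^6 + 250*r^5 - 758*r^4 - 923*r^3 + 4705*r^2 + 7728*r + 3136)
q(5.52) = 7.04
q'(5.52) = 10.59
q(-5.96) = 0.17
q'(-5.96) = -0.04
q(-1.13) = 2.13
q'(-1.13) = 35.66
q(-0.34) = 0.08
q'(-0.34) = -0.41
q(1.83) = -0.02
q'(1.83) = 0.09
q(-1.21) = 0.73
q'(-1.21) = 8.10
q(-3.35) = 0.05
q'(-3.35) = -0.05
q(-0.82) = 1.44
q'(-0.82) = -15.49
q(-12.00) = 0.37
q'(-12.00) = -0.03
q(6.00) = 15.67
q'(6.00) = 29.48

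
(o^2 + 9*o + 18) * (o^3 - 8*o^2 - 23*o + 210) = o^5 + o^4 - 77*o^3 - 141*o^2 + 1476*o + 3780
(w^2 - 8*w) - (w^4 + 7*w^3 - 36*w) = -w^4 - 7*w^3 + w^2 + 28*w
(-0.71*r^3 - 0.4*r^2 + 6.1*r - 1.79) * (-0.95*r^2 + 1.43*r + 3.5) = 0.6745*r^5 - 0.6353*r^4 - 8.852*r^3 + 9.0235*r^2 + 18.7903*r - 6.265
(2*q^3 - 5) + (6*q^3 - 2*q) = 8*q^3 - 2*q - 5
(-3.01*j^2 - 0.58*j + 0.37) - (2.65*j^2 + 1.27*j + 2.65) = -5.66*j^2 - 1.85*j - 2.28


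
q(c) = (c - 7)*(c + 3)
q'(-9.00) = -22.00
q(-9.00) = 96.00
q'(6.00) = 8.00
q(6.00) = -9.00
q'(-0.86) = -5.72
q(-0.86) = -16.82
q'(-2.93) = -9.86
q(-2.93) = -0.70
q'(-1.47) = -6.94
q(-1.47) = -12.96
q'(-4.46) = -12.92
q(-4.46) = 16.73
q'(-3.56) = -11.12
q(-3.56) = 5.91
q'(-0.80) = -5.60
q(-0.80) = -17.16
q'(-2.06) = -8.12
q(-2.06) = -8.52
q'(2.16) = 0.32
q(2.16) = -24.97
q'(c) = 2*c - 4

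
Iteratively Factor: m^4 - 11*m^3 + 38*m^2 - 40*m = (m - 2)*(m^3 - 9*m^2 + 20*m) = (m - 4)*(m - 2)*(m^2 - 5*m) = m*(m - 4)*(m - 2)*(m - 5)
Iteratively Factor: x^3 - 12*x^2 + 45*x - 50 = (x - 2)*(x^2 - 10*x + 25) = (x - 5)*(x - 2)*(x - 5)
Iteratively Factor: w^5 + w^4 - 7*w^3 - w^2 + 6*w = (w - 2)*(w^4 + 3*w^3 - w^2 - 3*w) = (w - 2)*(w + 1)*(w^3 + 2*w^2 - 3*w) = (w - 2)*(w + 1)*(w + 3)*(w^2 - w) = (w - 2)*(w - 1)*(w + 1)*(w + 3)*(w)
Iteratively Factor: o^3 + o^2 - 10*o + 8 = (o - 2)*(o^2 + 3*o - 4) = (o - 2)*(o + 4)*(o - 1)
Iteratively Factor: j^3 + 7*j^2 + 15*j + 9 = (j + 1)*(j^2 + 6*j + 9) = (j + 1)*(j + 3)*(j + 3)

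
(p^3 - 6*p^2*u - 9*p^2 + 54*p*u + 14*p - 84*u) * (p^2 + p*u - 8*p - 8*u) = p^5 - 5*p^4*u - 17*p^4 - 6*p^3*u^2 + 85*p^3*u + 86*p^3 + 102*p^2*u^2 - 430*p^2*u - 112*p^2 - 516*p*u^2 + 560*p*u + 672*u^2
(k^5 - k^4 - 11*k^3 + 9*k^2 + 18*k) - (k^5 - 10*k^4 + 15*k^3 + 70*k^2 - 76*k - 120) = 9*k^4 - 26*k^3 - 61*k^2 + 94*k + 120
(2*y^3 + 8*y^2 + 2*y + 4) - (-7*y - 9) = 2*y^3 + 8*y^2 + 9*y + 13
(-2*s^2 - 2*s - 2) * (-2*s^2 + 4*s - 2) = 4*s^4 - 4*s^3 - 4*s + 4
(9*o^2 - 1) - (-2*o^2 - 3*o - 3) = 11*o^2 + 3*o + 2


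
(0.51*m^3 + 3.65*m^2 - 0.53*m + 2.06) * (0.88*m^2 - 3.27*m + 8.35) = 0.4488*m^5 + 1.5443*m^4 - 8.1434*m^3 + 34.0234*m^2 - 11.1617*m + 17.201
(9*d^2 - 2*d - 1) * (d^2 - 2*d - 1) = 9*d^4 - 20*d^3 - 6*d^2 + 4*d + 1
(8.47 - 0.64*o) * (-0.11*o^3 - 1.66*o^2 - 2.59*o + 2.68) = 0.0704*o^4 + 0.1307*o^3 - 12.4026*o^2 - 23.6525*o + 22.6996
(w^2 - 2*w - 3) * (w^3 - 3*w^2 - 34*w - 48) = w^5 - 5*w^4 - 31*w^3 + 29*w^2 + 198*w + 144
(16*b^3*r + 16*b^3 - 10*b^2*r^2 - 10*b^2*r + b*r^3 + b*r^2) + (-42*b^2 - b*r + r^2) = 16*b^3*r + 16*b^3 - 10*b^2*r^2 - 10*b^2*r - 42*b^2 + b*r^3 + b*r^2 - b*r + r^2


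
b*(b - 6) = b^2 - 6*b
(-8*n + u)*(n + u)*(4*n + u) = -32*n^3 - 36*n^2*u - 3*n*u^2 + u^3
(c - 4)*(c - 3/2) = c^2 - 11*c/2 + 6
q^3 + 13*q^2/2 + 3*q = q*(q + 1/2)*(q + 6)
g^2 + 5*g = g*(g + 5)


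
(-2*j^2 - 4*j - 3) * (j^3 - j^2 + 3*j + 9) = -2*j^5 - 2*j^4 - 5*j^3 - 27*j^2 - 45*j - 27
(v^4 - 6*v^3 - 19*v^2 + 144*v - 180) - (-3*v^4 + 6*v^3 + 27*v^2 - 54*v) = 4*v^4 - 12*v^3 - 46*v^2 + 198*v - 180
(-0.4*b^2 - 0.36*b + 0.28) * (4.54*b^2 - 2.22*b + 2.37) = -1.816*b^4 - 0.7464*b^3 + 1.1224*b^2 - 1.4748*b + 0.6636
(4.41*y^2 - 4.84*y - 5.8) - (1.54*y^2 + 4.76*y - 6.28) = 2.87*y^2 - 9.6*y + 0.48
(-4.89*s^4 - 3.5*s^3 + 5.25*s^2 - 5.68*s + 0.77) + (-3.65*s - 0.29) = -4.89*s^4 - 3.5*s^3 + 5.25*s^2 - 9.33*s + 0.48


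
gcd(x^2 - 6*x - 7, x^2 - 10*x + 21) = x - 7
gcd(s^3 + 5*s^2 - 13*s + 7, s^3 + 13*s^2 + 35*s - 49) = s^2 + 6*s - 7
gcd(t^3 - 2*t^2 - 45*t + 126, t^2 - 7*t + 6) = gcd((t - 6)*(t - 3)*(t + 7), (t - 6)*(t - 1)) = t - 6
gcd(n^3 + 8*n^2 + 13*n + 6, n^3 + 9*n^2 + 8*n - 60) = n + 6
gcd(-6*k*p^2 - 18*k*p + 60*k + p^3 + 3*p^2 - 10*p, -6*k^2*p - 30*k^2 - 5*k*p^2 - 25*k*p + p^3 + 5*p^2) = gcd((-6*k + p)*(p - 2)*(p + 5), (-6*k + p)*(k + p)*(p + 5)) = -6*k*p - 30*k + p^2 + 5*p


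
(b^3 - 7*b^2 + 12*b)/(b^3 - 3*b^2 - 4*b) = (b - 3)/(b + 1)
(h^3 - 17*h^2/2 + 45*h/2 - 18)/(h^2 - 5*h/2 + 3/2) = (h^2 - 7*h + 12)/(h - 1)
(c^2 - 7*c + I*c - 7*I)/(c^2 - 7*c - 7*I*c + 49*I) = (c + I)/(c - 7*I)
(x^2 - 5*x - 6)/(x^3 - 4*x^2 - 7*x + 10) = (x^2 - 5*x - 6)/(x^3 - 4*x^2 - 7*x + 10)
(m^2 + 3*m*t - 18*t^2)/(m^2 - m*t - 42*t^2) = (-m + 3*t)/(-m + 7*t)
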